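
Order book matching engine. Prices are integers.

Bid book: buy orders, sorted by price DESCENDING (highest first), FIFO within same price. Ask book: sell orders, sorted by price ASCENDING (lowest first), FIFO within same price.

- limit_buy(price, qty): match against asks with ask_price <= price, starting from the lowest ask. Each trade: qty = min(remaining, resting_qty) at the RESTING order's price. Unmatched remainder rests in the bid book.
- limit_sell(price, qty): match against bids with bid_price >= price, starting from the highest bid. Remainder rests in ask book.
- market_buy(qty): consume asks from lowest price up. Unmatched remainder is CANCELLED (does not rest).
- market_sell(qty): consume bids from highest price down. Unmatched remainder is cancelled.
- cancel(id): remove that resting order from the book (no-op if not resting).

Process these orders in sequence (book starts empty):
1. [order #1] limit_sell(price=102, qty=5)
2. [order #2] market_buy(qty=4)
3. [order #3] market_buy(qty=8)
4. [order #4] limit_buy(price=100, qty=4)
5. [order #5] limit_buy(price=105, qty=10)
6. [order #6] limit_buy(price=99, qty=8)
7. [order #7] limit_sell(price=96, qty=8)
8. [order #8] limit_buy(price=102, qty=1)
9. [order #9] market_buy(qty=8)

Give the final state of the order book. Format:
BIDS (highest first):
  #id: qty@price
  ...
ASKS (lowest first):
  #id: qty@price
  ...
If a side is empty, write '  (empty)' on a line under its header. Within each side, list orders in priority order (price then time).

After op 1 [order #1] limit_sell(price=102, qty=5): fills=none; bids=[-] asks=[#1:5@102]
After op 2 [order #2] market_buy(qty=4): fills=#2x#1:4@102; bids=[-] asks=[#1:1@102]
After op 3 [order #3] market_buy(qty=8): fills=#3x#1:1@102; bids=[-] asks=[-]
After op 4 [order #4] limit_buy(price=100, qty=4): fills=none; bids=[#4:4@100] asks=[-]
After op 5 [order #5] limit_buy(price=105, qty=10): fills=none; bids=[#5:10@105 #4:4@100] asks=[-]
After op 6 [order #6] limit_buy(price=99, qty=8): fills=none; bids=[#5:10@105 #4:4@100 #6:8@99] asks=[-]
After op 7 [order #7] limit_sell(price=96, qty=8): fills=#5x#7:8@105; bids=[#5:2@105 #4:4@100 #6:8@99] asks=[-]
After op 8 [order #8] limit_buy(price=102, qty=1): fills=none; bids=[#5:2@105 #8:1@102 #4:4@100 #6:8@99] asks=[-]
After op 9 [order #9] market_buy(qty=8): fills=none; bids=[#5:2@105 #8:1@102 #4:4@100 #6:8@99] asks=[-]

Answer: BIDS (highest first):
  #5: 2@105
  #8: 1@102
  #4: 4@100
  #6: 8@99
ASKS (lowest first):
  (empty)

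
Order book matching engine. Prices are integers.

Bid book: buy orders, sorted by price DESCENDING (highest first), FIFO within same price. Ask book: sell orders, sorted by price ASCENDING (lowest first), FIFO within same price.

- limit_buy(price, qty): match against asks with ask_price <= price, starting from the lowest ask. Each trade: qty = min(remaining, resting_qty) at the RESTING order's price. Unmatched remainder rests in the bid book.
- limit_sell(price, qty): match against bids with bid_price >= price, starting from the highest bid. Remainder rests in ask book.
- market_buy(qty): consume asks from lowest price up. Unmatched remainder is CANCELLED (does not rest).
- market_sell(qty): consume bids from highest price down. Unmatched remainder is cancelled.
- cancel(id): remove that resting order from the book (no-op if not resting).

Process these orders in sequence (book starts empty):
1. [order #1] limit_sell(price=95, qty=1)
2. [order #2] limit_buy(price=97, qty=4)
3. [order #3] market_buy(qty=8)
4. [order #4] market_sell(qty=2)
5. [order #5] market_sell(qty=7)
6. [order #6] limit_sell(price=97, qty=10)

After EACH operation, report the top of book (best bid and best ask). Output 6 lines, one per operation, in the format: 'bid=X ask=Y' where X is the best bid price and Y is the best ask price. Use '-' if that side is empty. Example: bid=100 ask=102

Answer: bid=- ask=95
bid=97 ask=-
bid=97 ask=-
bid=97 ask=-
bid=- ask=-
bid=- ask=97

Derivation:
After op 1 [order #1] limit_sell(price=95, qty=1): fills=none; bids=[-] asks=[#1:1@95]
After op 2 [order #2] limit_buy(price=97, qty=4): fills=#2x#1:1@95; bids=[#2:3@97] asks=[-]
After op 3 [order #3] market_buy(qty=8): fills=none; bids=[#2:3@97] asks=[-]
After op 4 [order #4] market_sell(qty=2): fills=#2x#4:2@97; bids=[#2:1@97] asks=[-]
After op 5 [order #5] market_sell(qty=7): fills=#2x#5:1@97; bids=[-] asks=[-]
After op 6 [order #6] limit_sell(price=97, qty=10): fills=none; bids=[-] asks=[#6:10@97]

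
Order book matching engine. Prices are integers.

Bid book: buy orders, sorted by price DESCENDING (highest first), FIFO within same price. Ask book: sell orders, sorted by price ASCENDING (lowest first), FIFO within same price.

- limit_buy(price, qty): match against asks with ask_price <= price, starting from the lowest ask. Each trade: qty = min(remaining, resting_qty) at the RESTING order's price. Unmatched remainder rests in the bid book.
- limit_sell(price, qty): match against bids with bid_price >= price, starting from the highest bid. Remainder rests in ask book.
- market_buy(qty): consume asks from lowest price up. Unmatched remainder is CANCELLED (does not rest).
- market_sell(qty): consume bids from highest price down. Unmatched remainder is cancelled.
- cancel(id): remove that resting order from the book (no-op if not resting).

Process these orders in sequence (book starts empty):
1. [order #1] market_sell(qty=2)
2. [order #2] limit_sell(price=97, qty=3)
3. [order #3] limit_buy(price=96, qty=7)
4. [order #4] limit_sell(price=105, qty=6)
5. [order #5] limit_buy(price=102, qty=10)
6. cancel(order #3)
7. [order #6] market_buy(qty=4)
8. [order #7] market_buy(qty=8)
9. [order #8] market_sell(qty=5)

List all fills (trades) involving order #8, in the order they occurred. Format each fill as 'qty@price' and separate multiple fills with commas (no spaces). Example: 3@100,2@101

After op 1 [order #1] market_sell(qty=2): fills=none; bids=[-] asks=[-]
After op 2 [order #2] limit_sell(price=97, qty=3): fills=none; bids=[-] asks=[#2:3@97]
After op 3 [order #3] limit_buy(price=96, qty=7): fills=none; bids=[#3:7@96] asks=[#2:3@97]
After op 4 [order #4] limit_sell(price=105, qty=6): fills=none; bids=[#3:7@96] asks=[#2:3@97 #4:6@105]
After op 5 [order #5] limit_buy(price=102, qty=10): fills=#5x#2:3@97; bids=[#5:7@102 #3:7@96] asks=[#4:6@105]
After op 6 cancel(order #3): fills=none; bids=[#5:7@102] asks=[#4:6@105]
After op 7 [order #6] market_buy(qty=4): fills=#6x#4:4@105; bids=[#5:7@102] asks=[#4:2@105]
After op 8 [order #7] market_buy(qty=8): fills=#7x#4:2@105; bids=[#5:7@102] asks=[-]
After op 9 [order #8] market_sell(qty=5): fills=#5x#8:5@102; bids=[#5:2@102] asks=[-]

Answer: 5@102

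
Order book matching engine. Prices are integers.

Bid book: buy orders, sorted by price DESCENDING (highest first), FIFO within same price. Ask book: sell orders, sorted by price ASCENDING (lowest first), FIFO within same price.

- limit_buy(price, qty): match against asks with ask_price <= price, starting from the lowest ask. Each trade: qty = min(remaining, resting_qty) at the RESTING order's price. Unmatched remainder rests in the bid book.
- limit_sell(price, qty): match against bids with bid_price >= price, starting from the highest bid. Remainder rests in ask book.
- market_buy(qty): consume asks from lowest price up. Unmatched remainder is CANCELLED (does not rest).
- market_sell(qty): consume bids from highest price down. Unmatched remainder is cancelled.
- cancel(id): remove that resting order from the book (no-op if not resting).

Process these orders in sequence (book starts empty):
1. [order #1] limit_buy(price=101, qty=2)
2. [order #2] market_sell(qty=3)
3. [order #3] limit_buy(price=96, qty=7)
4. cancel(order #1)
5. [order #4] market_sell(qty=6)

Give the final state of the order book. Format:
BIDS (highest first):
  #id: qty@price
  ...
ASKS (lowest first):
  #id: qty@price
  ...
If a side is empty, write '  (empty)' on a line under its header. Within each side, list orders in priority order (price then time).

After op 1 [order #1] limit_buy(price=101, qty=2): fills=none; bids=[#1:2@101] asks=[-]
After op 2 [order #2] market_sell(qty=3): fills=#1x#2:2@101; bids=[-] asks=[-]
After op 3 [order #3] limit_buy(price=96, qty=7): fills=none; bids=[#3:7@96] asks=[-]
After op 4 cancel(order #1): fills=none; bids=[#3:7@96] asks=[-]
After op 5 [order #4] market_sell(qty=6): fills=#3x#4:6@96; bids=[#3:1@96] asks=[-]

Answer: BIDS (highest first):
  #3: 1@96
ASKS (lowest first):
  (empty)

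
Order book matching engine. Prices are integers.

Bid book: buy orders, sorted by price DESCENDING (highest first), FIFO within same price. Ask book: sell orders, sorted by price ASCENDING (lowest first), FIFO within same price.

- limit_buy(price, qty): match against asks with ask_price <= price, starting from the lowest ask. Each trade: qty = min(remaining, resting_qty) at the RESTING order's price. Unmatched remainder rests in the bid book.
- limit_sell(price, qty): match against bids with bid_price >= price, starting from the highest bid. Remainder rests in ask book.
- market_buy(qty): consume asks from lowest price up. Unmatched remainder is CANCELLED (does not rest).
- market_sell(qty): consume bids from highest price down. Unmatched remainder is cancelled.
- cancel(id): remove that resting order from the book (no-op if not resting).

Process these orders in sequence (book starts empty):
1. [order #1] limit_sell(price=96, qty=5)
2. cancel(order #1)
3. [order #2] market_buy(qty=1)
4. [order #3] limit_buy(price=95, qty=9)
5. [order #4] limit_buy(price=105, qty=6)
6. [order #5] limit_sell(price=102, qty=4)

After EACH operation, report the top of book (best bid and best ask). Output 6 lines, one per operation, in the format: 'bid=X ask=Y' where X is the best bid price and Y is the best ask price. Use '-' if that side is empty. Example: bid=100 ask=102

Answer: bid=- ask=96
bid=- ask=-
bid=- ask=-
bid=95 ask=-
bid=105 ask=-
bid=105 ask=-

Derivation:
After op 1 [order #1] limit_sell(price=96, qty=5): fills=none; bids=[-] asks=[#1:5@96]
After op 2 cancel(order #1): fills=none; bids=[-] asks=[-]
After op 3 [order #2] market_buy(qty=1): fills=none; bids=[-] asks=[-]
After op 4 [order #3] limit_buy(price=95, qty=9): fills=none; bids=[#3:9@95] asks=[-]
After op 5 [order #4] limit_buy(price=105, qty=6): fills=none; bids=[#4:6@105 #3:9@95] asks=[-]
After op 6 [order #5] limit_sell(price=102, qty=4): fills=#4x#5:4@105; bids=[#4:2@105 #3:9@95] asks=[-]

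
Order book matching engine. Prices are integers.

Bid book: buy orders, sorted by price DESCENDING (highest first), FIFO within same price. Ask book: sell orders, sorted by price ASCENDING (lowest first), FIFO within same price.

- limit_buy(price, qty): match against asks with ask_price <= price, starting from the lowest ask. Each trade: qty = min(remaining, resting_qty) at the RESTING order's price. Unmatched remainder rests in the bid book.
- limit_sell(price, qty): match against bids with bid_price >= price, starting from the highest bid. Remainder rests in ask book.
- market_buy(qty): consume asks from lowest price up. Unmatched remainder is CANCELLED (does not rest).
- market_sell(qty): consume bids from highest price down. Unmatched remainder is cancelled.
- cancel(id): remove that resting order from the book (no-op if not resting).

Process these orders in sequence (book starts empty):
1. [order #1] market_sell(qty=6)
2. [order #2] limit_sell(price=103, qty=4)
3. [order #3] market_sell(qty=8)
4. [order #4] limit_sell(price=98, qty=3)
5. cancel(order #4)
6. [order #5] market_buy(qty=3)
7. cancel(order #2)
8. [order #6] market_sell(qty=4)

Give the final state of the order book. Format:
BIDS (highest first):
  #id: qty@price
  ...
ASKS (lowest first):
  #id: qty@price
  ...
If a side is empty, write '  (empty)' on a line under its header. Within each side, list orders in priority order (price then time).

Answer: BIDS (highest first):
  (empty)
ASKS (lowest first):
  (empty)

Derivation:
After op 1 [order #1] market_sell(qty=6): fills=none; bids=[-] asks=[-]
After op 2 [order #2] limit_sell(price=103, qty=4): fills=none; bids=[-] asks=[#2:4@103]
After op 3 [order #3] market_sell(qty=8): fills=none; bids=[-] asks=[#2:4@103]
After op 4 [order #4] limit_sell(price=98, qty=3): fills=none; bids=[-] asks=[#4:3@98 #2:4@103]
After op 5 cancel(order #4): fills=none; bids=[-] asks=[#2:4@103]
After op 6 [order #5] market_buy(qty=3): fills=#5x#2:3@103; bids=[-] asks=[#2:1@103]
After op 7 cancel(order #2): fills=none; bids=[-] asks=[-]
After op 8 [order #6] market_sell(qty=4): fills=none; bids=[-] asks=[-]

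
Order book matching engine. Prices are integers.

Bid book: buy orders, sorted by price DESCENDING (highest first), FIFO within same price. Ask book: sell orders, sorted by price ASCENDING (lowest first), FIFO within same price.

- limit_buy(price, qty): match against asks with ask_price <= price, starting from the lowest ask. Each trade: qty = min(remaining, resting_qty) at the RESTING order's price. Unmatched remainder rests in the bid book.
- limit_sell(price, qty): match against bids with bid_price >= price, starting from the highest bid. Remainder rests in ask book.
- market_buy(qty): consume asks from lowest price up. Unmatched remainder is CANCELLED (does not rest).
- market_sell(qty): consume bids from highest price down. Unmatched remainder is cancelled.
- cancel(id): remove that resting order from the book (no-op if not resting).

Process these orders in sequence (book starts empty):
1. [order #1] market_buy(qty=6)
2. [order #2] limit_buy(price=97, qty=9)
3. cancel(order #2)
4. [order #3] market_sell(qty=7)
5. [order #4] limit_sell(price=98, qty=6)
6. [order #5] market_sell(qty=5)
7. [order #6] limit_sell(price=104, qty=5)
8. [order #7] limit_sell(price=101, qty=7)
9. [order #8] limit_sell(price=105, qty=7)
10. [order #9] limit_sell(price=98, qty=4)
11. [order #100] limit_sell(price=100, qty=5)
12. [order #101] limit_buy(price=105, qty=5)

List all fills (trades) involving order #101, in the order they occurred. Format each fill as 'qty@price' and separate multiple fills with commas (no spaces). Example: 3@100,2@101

Answer: 5@98

Derivation:
After op 1 [order #1] market_buy(qty=6): fills=none; bids=[-] asks=[-]
After op 2 [order #2] limit_buy(price=97, qty=9): fills=none; bids=[#2:9@97] asks=[-]
After op 3 cancel(order #2): fills=none; bids=[-] asks=[-]
After op 4 [order #3] market_sell(qty=7): fills=none; bids=[-] asks=[-]
After op 5 [order #4] limit_sell(price=98, qty=6): fills=none; bids=[-] asks=[#4:6@98]
After op 6 [order #5] market_sell(qty=5): fills=none; bids=[-] asks=[#4:6@98]
After op 7 [order #6] limit_sell(price=104, qty=5): fills=none; bids=[-] asks=[#4:6@98 #6:5@104]
After op 8 [order #7] limit_sell(price=101, qty=7): fills=none; bids=[-] asks=[#4:6@98 #7:7@101 #6:5@104]
After op 9 [order #8] limit_sell(price=105, qty=7): fills=none; bids=[-] asks=[#4:6@98 #7:7@101 #6:5@104 #8:7@105]
After op 10 [order #9] limit_sell(price=98, qty=4): fills=none; bids=[-] asks=[#4:6@98 #9:4@98 #7:7@101 #6:5@104 #8:7@105]
After op 11 [order #100] limit_sell(price=100, qty=5): fills=none; bids=[-] asks=[#4:6@98 #9:4@98 #100:5@100 #7:7@101 #6:5@104 #8:7@105]
After op 12 [order #101] limit_buy(price=105, qty=5): fills=#101x#4:5@98; bids=[-] asks=[#4:1@98 #9:4@98 #100:5@100 #7:7@101 #6:5@104 #8:7@105]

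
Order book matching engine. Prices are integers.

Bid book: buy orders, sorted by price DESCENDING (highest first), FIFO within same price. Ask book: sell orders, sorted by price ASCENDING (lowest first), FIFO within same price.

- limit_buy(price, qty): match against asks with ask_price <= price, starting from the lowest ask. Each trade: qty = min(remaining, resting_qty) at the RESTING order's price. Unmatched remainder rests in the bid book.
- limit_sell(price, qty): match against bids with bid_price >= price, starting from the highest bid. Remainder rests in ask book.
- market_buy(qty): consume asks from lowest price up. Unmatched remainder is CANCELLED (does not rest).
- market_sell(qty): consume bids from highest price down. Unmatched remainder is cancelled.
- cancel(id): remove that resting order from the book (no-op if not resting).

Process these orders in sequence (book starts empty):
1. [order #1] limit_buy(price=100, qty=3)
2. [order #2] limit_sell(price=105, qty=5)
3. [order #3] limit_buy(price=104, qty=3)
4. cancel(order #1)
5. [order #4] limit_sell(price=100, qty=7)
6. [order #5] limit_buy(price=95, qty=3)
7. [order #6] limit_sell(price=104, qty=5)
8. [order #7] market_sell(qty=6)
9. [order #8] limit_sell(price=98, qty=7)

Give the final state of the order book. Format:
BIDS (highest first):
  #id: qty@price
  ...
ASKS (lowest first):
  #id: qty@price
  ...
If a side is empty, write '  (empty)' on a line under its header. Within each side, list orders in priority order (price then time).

After op 1 [order #1] limit_buy(price=100, qty=3): fills=none; bids=[#1:3@100] asks=[-]
After op 2 [order #2] limit_sell(price=105, qty=5): fills=none; bids=[#1:3@100] asks=[#2:5@105]
After op 3 [order #3] limit_buy(price=104, qty=3): fills=none; bids=[#3:3@104 #1:3@100] asks=[#2:5@105]
After op 4 cancel(order #1): fills=none; bids=[#3:3@104] asks=[#2:5@105]
After op 5 [order #4] limit_sell(price=100, qty=7): fills=#3x#4:3@104; bids=[-] asks=[#4:4@100 #2:5@105]
After op 6 [order #5] limit_buy(price=95, qty=3): fills=none; bids=[#5:3@95] asks=[#4:4@100 #2:5@105]
After op 7 [order #6] limit_sell(price=104, qty=5): fills=none; bids=[#5:3@95] asks=[#4:4@100 #6:5@104 #2:5@105]
After op 8 [order #7] market_sell(qty=6): fills=#5x#7:3@95; bids=[-] asks=[#4:4@100 #6:5@104 #2:5@105]
After op 9 [order #8] limit_sell(price=98, qty=7): fills=none; bids=[-] asks=[#8:7@98 #4:4@100 #6:5@104 #2:5@105]

Answer: BIDS (highest first):
  (empty)
ASKS (lowest first):
  #8: 7@98
  #4: 4@100
  #6: 5@104
  #2: 5@105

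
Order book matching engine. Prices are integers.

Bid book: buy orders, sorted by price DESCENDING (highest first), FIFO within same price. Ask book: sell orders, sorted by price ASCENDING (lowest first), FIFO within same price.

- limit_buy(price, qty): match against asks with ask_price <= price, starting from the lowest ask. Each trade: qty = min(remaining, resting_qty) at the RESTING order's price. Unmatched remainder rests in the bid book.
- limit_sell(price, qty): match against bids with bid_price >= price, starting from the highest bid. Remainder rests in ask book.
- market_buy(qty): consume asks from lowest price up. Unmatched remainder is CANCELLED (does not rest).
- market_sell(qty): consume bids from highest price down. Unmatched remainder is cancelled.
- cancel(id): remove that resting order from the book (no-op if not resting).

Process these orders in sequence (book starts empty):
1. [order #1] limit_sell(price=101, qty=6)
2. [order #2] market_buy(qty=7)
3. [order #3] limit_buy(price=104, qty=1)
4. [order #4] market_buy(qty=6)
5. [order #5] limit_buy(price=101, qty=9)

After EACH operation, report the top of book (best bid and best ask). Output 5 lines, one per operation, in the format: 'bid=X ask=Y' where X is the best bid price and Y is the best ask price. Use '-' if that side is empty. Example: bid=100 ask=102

Answer: bid=- ask=101
bid=- ask=-
bid=104 ask=-
bid=104 ask=-
bid=104 ask=-

Derivation:
After op 1 [order #1] limit_sell(price=101, qty=6): fills=none; bids=[-] asks=[#1:6@101]
After op 2 [order #2] market_buy(qty=7): fills=#2x#1:6@101; bids=[-] asks=[-]
After op 3 [order #3] limit_buy(price=104, qty=1): fills=none; bids=[#3:1@104] asks=[-]
After op 4 [order #4] market_buy(qty=6): fills=none; bids=[#3:1@104] asks=[-]
After op 5 [order #5] limit_buy(price=101, qty=9): fills=none; bids=[#3:1@104 #5:9@101] asks=[-]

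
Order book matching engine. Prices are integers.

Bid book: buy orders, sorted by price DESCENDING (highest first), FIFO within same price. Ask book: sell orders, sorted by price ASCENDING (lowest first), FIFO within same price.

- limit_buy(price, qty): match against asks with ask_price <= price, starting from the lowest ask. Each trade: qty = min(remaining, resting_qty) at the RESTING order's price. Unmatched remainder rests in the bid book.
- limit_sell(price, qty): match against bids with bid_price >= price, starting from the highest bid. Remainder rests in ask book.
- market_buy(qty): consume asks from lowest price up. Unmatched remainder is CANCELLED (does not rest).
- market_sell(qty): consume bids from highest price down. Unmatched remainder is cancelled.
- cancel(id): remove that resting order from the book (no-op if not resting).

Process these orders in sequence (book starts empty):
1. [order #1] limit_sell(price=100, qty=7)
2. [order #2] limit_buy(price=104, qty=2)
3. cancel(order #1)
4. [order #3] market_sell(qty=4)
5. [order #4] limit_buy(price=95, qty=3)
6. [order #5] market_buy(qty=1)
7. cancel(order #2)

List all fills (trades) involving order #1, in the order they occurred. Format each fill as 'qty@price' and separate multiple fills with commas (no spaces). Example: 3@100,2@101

Answer: 2@100

Derivation:
After op 1 [order #1] limit_sell(price=100, qty=7): fills=none; bids=[-] asks=[#1:7@100]
After op 2 [order #2] limit_buy(price=104, qty=2): fills=#2x#1:2@100; bids=[-] asks=[#1:5@100]
After op 3 cancel(order #1): fills=none; bids=[-] asks=[-]
After op 4 [order #3] market_sell(qty=4): fills=none; bids=[-] asks=[-]
After op 5 [order #4] limit_buy(price=95, qty=3): fills=none; bids=[#4:3@95] asks=[-]
After op 6 [order #5] market_buy(qty=1): fills=none; bids=[#4:3@95] asks=[-]
After op 7 cancel(order #2): fills=none; bids=[#4:3@95] asks=[-]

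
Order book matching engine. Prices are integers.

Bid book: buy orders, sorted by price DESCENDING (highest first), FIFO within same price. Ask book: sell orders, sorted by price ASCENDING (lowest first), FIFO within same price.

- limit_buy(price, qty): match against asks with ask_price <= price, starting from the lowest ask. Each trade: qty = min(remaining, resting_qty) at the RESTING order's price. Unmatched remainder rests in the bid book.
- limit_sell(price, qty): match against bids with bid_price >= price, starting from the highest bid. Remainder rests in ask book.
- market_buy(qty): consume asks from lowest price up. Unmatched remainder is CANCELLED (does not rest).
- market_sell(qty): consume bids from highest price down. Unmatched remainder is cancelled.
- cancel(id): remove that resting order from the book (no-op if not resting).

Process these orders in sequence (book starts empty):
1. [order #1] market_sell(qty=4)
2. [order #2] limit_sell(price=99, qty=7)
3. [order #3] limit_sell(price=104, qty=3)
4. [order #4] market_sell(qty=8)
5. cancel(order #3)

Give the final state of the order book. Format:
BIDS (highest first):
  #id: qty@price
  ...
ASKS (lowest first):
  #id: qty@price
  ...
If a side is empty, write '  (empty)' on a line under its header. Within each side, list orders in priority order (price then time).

Answer: BIDS (highest first):
  (empty)
ASKS (lowest first):
  #2: 7@99

Derivation:
After op 1 [order #1] market_sell(qty=4): fills=none; bids=[-] asks=[-]
After op 2 [order #2] limit_sell(price=99, qty=7): fills=none; bids=[-] asks=[#2:7@99]
After op 3 [order #3] limit_sell(price=104, qty=3): fills=none; bids=[-] asks=[#2:7@99 #3:3@104]
After op 4 [order #4] market_sell(qty=8): fills=none; bids=[-] asks=[#2:7@99 #3:3@104]
After op 5 cancel(order #3): fills=none; bids=[-] asks=[#2:7@99]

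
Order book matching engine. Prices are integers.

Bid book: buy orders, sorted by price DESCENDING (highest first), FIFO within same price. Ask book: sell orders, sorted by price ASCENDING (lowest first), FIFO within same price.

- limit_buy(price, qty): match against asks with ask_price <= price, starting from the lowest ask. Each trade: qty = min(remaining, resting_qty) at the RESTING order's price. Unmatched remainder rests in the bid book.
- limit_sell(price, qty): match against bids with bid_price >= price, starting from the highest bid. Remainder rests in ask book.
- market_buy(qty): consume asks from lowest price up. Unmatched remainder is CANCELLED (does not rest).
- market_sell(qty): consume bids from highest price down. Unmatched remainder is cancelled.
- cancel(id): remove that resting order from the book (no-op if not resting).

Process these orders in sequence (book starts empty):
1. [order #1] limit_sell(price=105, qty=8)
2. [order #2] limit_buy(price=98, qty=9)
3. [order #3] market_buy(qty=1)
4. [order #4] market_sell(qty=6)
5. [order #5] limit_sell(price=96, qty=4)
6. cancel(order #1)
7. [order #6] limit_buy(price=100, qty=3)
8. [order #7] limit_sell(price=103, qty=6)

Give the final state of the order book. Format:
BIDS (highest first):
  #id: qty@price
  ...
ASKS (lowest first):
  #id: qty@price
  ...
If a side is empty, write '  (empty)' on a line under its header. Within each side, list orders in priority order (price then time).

After op 1 [order #1] limit_sell(price=105, qty=8): fills=none; bids=[-] asks=[#1:8@105]
After op 2 [order #2] limit_buy(price=98, qty=9): fills=none; bids=[#2:9@98] asks=[#1:8@105]
After op 3 [order #3] market_buy(qty=1): fills=#3x#1:1@105; bids=[#2:9@98] asks=[#1:7@105]
After op 4 [order #4] market_sell(qty=6): fills=#2x#4:6@98; bids=[#2:3@98] asks=[#1:7@105]
After op 5 [order #5] limit_sell(price=96, qty=4): fills=#2x#5:3@98; bids=[-] asks=[#5:1@96 #1:7@105]
After op 6 cancel(order #1): fills=none; bids=[-] asks=[#5:1@96]
After op 7 [order #6] limit_buy(price=100, qty=3): fills=#6x#5:1@96; bids=[#6:2@100] asks=[-]
After op 8 [order #7] limit_sell(price=103, qty=6): fills=none; bids=[#6:2@100] asks=[#7:6@103]

Answer: BIDS (highest first):
  #6: 2@100
ASKS (lowest first):
  #7: 6@103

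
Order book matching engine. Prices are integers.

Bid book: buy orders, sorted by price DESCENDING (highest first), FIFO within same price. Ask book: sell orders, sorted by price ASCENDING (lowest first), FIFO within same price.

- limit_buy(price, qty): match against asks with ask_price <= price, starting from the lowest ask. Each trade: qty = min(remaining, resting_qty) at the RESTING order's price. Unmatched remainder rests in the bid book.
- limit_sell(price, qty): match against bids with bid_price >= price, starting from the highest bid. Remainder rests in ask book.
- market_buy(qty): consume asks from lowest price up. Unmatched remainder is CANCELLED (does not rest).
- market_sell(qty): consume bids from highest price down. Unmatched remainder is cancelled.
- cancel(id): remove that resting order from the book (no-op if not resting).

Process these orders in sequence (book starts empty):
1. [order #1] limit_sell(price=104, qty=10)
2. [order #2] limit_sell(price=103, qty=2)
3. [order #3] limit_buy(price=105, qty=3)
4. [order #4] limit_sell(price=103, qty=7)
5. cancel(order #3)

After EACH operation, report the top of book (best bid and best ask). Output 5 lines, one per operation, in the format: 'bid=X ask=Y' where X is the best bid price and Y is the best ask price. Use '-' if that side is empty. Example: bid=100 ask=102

Answer: bid=- ask=104
bid=- ask=103
bid=- ask=104
bid=- ask=103
bid=- ask=103

Derivation:
After op 1 [order #1] limit_sell(price=104, qty=10): fills=none; bids=[-] asks=[#1:10@104]
After op 2 [order #2] limit_sell(price=103, qty=2): fills=none; bids=[-] asks=[#2:2@103 #1:10@104]
After op 3 [order #3] limit_buy(price=105, qty=3): fills=#3x#2:2@103 #3x#1:1@104; bids=[-] asks=[#1:9@104]
After op 4 [order #4] limit_sell(price=103, qty=7): fills=none; bids=[-] asks=[#4:7@103 #1:9@104]
After op 5 cancel(order #3): fills=none; bids=[-] asks=[#4:7@103 #1:9@104]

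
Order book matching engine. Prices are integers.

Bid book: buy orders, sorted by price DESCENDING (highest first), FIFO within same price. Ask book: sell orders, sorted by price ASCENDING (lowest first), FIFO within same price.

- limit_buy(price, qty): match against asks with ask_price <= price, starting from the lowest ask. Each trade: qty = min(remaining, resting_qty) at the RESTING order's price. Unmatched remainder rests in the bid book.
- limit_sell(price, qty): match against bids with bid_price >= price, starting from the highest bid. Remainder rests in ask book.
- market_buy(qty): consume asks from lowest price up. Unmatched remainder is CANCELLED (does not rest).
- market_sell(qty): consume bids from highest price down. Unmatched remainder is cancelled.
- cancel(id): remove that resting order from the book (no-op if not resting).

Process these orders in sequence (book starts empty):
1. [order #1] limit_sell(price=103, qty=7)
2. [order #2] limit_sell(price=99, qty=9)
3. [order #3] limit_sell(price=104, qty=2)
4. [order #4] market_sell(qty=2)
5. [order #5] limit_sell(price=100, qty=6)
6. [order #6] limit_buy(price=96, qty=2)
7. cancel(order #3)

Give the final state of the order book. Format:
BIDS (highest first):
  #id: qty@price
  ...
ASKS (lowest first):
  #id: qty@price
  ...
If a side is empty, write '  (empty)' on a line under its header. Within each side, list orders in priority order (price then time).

After op 1 [order #1] limit_sell(price=103, qty=7): fills=none; bids=[-] asks=[#1:7@103]
After op 2 [order #2] limit_sell(price=99, qty=9): fills=none; bids=[-] asks=[#2:9@99 #1:7@103]
After op 3 [order #3] limit_sell(price=104, qty=2): fills=none; bids=[-] asks=[#2:9@99 #1:7@103 #3:2@104]
After op 4 [order #4] market_sell(qty=2): fills=none; bids=[-] asks=[#2:9@99 #1:7@103 #3:2@104]
After op 5 [order #5] limit_sell(price=100, qty=6): fills=none; bids=[-] asks=[#2:9@99 #5:6@100 #1:7@103 #3:2@104]
After op 6 [order #6] limit_buy(price=96, qty=2): fills=none; bids=[#6:2@96] asks=[#2:9@99 #5:6@100 #1:7@103 #3:2@104]
After op 7 cancel(order #3): fills=none; bids=[#6:2@96] asks=[#2:9@99 #5:6@100 #1:7@103]

Answer: BIDS (highest first):
  #6: 2@96
ASKS (lowest first):
  #2: 9@99
  #5: 6@100
  #1: 7@103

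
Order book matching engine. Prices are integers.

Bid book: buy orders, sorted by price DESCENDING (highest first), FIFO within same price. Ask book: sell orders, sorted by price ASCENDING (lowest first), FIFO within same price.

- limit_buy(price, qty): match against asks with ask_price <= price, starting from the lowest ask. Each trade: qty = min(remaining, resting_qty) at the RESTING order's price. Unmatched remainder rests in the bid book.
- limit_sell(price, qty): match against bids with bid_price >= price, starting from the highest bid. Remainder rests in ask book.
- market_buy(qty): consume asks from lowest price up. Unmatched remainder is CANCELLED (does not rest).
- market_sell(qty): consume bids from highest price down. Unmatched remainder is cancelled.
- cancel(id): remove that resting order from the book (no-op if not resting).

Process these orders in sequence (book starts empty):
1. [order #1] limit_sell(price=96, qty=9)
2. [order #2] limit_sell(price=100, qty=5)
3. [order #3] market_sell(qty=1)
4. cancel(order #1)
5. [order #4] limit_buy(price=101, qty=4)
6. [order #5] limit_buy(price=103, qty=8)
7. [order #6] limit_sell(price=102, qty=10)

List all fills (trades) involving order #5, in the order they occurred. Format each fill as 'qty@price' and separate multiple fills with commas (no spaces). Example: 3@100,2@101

Answer: 1@100,7@103

Derivation:
After op 1 [order #1] limit_sell(price=96, qty=9): fills=none; bids=[-] asks=[#1:9@96]
After op 2 [order #2] limit_sell(price=100, qty=5): fills=none; bids=[-] asks=[#1:9@96 #2:5@100]
After op 3 [order #3] market_sell(qty=1): fills=none; bids=[-] asks=[#1:9@96 #2:5@100]
After op 4 cancel(order #1): fills=none; bids=[-] asks=[#2:5@100]
After op 5 [order #4] limit_buy(price=101, qty=4): fills=#4x#2:4@100; bids=[-] asks=[#2:1@100]
After op 6 [order #5] limit_buy(price=103, qty=8): fills=#5x#2:1@100; bids=[#5:7@103] asks=[-]
After op 7 [order #6] limit_sell(price=102, qty=10): fills=#5x#6:7@103; bids=[-] asks=[#6:3@102]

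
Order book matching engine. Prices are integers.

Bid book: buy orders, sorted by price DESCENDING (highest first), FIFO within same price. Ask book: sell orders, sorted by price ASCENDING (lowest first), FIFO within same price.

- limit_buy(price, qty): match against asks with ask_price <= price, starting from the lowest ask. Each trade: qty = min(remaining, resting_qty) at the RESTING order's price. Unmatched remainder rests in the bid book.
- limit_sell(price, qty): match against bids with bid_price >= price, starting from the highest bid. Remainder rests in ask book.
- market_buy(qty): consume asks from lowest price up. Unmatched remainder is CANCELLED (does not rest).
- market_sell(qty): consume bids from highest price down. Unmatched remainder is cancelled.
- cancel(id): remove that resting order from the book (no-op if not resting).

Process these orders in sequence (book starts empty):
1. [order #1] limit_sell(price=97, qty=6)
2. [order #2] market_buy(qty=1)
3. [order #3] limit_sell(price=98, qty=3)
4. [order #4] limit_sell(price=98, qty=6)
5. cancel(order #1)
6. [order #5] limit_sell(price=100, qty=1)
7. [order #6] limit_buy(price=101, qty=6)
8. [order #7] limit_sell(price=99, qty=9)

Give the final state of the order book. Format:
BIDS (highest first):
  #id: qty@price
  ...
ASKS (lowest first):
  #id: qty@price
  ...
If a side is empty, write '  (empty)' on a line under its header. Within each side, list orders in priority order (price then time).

Answer: BIDS (highest first):
  (empty)
ASKS (lowest first):
  #4: 3@98
  #7: 9@99
  #5: 1@100

Derivation:
After op 1 [order #1] limit_sell(price=97, qty=6): fills=none; bids=[-] asks=[#1:6@97]
After op 2 [order #2] market_buy(qty=1): fills=#2x#1:1@97; bids=[-] asks=[#1:5@97]
After op 3 [order #3] limit_sell(price=98, qty=3): fills=none; bids=[-] asks=[#1:5@97 #3:3@98]
After op 4 [order #4] limit_sell(price=98, qty=6): fills=none; bids=[-] asks=[#1:5@97 #3:3@98 #4:6@98]
After op 5 cancel(order #1): fills=none; bids=[-] asks=[#3:3@98 #4:6@98]
After op 6 [order #5] limit_sell(price=100, qty=1): fills=none; bids=[-] asks=[#3:3@98 #4:6@98 #5:1@100]
After op 7 [order #6] limit_buy(price=101, qty=6): fills=#6x#3:3@98 #6x#4:3@98; bids=[-] asks=[#4:3@98 #5:1@100]
After op 8 [order #7] limit_sell(price=99, qty=9): fills=none; bids=[-] asks=[#4:3@98 #7:9@99 #5:1@100]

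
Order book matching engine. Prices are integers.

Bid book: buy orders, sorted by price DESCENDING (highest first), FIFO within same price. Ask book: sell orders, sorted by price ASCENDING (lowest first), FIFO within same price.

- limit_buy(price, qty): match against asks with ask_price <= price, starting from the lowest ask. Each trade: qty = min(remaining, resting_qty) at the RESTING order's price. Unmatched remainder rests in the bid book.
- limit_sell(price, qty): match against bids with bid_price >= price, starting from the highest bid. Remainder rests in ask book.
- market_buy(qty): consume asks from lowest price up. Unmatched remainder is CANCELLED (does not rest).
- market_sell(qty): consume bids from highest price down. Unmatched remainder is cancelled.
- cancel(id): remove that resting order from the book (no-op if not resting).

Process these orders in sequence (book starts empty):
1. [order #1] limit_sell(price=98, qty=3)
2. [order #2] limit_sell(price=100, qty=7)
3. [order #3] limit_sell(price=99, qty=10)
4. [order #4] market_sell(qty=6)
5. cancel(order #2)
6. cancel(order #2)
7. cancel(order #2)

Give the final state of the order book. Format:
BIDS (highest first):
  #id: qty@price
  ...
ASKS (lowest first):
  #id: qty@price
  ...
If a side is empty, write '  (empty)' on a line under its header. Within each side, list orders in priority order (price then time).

After op 1 [order #1] limit_sell(price=98, qty=3): fills=none; bids=[-] asks=[#1:3@98]
After op 2 [order #2] limit_sell(price=100, qty=7): fills=none; bids=[-] asks=[#1:3@98 #2:7@100]
After op 3 [order #3] limit_sell(price=99, qty=10): fills=none; bids=[-] asks=[#1:3@98 #3:10@99 #2:7@100]
After op 4 [order #4] market_sell(qty=6): fills=none; bids=[-] asks=[#1:3@98 #3:10@99 #2:7@100]
After op 5 cancel(order #2): fills=none; bids=[-] asks=[#1:3@98 #3:10@99]
After op 6 cancel(order #2): fills=none; bids=[-] asks=[#1:3@98 #3:10@99]
After op 7 cancel(order #2): fills=none; bids=[-] asks=[#1:3@98 #3:10@99]

Answer: BIDS (highest first):
  (empty)
ASKS (lowest first):
  #1: 3@98
  #3: 10@99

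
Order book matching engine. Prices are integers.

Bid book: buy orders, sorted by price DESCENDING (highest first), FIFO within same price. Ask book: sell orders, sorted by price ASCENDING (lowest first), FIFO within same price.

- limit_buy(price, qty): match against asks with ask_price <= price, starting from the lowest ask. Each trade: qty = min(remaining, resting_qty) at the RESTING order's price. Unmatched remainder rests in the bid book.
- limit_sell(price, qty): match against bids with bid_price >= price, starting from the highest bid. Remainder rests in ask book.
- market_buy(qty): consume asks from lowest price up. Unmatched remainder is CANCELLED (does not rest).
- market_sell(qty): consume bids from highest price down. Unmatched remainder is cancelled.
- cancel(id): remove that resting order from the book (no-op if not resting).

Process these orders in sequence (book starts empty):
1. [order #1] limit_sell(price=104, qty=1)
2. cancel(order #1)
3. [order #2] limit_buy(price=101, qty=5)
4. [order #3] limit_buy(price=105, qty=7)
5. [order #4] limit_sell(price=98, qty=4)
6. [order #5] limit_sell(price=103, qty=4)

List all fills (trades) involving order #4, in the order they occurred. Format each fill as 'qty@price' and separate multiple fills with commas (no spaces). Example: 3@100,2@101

After op 1 [order #1] limit_sell(price=104, qty=1): fills=none; bids=[-] asks=[#1:1@104]
After op 2 cancel(order #1): fills=none; bids=[-] asks=[-]
After op 3 [order #2] limit_buy(price=101, qty=5): fills=none; bids=[#2:5@101] asks=[-]
After op 4 [order #3] limit_buy(price=105, qty=7): fills=none; bids=[#3:7@105 #2:5@101] asks=[-]
After op 5 [order #4] limit_sell(price=98, qty=4): fills=#3x#4:4@105; bids=[#3:3@105 #2:5@101] asks=[-]
After op 6 [order #5] limit_sell(price=103, qty=4): fills=#3x#5:3@105; bids=[#2:5@101] asks=[#5:1@103]

Answer: 4@105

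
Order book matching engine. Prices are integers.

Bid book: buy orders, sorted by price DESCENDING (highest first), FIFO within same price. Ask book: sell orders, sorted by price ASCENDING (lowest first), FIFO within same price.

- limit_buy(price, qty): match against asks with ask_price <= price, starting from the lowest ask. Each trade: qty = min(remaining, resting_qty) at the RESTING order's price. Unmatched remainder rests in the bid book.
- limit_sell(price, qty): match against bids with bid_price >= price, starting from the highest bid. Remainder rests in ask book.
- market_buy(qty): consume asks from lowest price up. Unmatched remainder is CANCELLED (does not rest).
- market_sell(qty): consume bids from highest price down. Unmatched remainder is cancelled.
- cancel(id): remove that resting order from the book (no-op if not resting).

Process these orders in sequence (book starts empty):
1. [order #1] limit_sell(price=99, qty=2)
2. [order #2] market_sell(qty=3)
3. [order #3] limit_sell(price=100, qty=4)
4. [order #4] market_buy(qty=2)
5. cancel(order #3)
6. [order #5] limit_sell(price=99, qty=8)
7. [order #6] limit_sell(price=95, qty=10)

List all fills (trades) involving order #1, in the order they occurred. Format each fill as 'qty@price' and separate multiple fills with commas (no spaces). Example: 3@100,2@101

After op 1 [order #1] limit_sell(price=99, qty=2): fills=none; bids=[-] asks=[#1:2@99]
After op 2 [order #2] market_sell(qty=3): fills=none; bids=[-] asks=[#1:2@99]
After op 3 [order #3] limit_sell(price=100, qty=4): fills=none; bids=[-] asks=[#1:2@99 #3:4@100]
After op 4 [order #4] market_buy(qty=2): fills=#4x#1:2@99; bids=[-] asks=[#3:4@100]
After op 5 cancel(order #3): fills=none; bids=[-] asks=[-]
After op 6 [order #5] limit_sell(price=99, qty=8): fills=none; bids=[-] asks=[#5:8@99]
After op 7 [order #6] limit_sell(price=95, qty=10): fills=none; bids=[-] asks=[#6:10@95 #5:8@99]

Answer: 2@99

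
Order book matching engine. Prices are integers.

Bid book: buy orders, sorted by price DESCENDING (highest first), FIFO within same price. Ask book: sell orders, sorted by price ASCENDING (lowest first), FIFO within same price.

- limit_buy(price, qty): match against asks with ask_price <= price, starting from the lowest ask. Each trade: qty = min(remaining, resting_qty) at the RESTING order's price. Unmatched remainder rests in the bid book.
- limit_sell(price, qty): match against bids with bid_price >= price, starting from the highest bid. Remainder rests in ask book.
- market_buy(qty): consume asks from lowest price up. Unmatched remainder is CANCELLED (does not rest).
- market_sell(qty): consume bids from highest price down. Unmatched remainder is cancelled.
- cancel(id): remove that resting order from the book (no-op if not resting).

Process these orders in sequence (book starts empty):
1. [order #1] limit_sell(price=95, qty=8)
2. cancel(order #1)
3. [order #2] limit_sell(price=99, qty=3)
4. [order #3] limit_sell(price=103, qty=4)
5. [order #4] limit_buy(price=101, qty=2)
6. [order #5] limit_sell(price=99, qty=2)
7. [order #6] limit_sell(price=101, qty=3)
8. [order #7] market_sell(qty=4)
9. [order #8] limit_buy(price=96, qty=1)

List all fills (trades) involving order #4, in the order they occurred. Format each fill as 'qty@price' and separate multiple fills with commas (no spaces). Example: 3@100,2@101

After op 1 [order #1] limit_sell(price=95, qty=8): fills=none; bids=[-] asks=[#1:8@95]
After op 2 cancel(order #1): fills=none; bids=[-] asks=[-]
After op 3 [order #2] limit_sell(price=99, qty=3): fills=none; bids=[-] asks=[#2:3@99]
After op 4 [order #3] limit_sell(price=103, qty=4): fills=none; bids=[-] asks=[#2:3@99 #3:4@103]
After op 5 [order #4] limit_buy(price=101, qty=2): fills=#4x#2:2@99; bids=[-] asks=[#2:1@99 #3:4@103]
After op 6 [order #5] limit_sell(price=99, qty=2): fills=none; bids=[-] asks=[#2:1@99 #5:2@99 #3:4@103]
After op 7 [order #6] limit_sell(price=101, qty=3): fills=none; bids=[-] asks=[#2:1@99 #5:2@99 #6:3@101 #3:4@103]
After op 8 [order #7] market_sell(qty=4): fills=none; bids=[-] asks=[#2:1@99 #5:2@99 #6:3@101 #3:4@103]
After op 9 [order #8] limit_buy(price=96, qty=1): fills=none; bids=[#8:1@96] asks=[#2:1@99 #5:2@99 #6:3@101 #3:4@103]

Answer: 2@99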